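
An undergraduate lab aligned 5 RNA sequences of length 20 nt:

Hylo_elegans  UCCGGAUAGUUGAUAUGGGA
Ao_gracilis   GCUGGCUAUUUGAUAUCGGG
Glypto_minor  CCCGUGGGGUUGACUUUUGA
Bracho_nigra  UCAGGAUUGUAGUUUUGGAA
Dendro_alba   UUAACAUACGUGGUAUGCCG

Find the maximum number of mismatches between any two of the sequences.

Pairwise Hamming distances:
  Hylo_elegans vs Ao_gracilis: 6
  Hylo_elegans vs Glypto_minor: 9
  Hylo_elegans vs Bracho_nigra: 6
  Hylo_elegans vs Dendro_alba: 10
  Ao_gracilis vs Glypto_minor: 12
  Ao_gracilis vs Bracho_nigra: 11
  Ao_gracilis vs Dendro_alba: 12
  Glypto_minor vs Bracho_nigra: 12
  Glypto_minor vs Dendro_alba: 17
  Bracho_nigra vs Dendro_alba: 12
The largest is 17, between Glypto_minor and Dendro_alba.

17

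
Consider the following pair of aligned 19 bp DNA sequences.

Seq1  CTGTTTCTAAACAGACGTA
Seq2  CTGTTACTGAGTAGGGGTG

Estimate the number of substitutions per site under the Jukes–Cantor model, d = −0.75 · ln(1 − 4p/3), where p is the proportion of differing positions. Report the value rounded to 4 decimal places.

0.5068

Mismatches occur at site 6 (T→A), site 9 (A→G), site 11 (A→G), site 12 (C→T), site 15 (A→G), site 16 (C→G), site 19 (A→G).
p = 7/19 = 0.368421.
d = −0.75 · ln(1 − (4/3)·0.368421) = −0.75 · ln(0.508772) = −0.75 · (-0.675755) = 0.5068.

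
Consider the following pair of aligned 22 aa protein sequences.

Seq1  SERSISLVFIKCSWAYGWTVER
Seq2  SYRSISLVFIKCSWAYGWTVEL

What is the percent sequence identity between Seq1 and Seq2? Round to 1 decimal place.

90.9%

Mismatches occur at site 2 (E/Y), site 22 (R/L).
20 of the 22 sites match, so the percent identity is 20/22 × 100 = 90.9%.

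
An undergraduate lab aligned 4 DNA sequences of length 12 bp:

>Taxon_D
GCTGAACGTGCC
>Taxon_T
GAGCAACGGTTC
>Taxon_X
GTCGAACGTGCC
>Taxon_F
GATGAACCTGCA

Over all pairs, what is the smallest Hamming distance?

Pairwise Hamming distances:
  Taxon_D vs Taxon_T: 6
  Taxon_D vs Taxon_X: 2
  Taxon_D vs Taxon_F: 3
  Taxon_T vs Taxon_X: 6
  Taxon_T vs Taxon_F: 7
  Taxon_X vs Taxon_F: 4
The smallest is 2, between Taxon_D and Taxon_X.

2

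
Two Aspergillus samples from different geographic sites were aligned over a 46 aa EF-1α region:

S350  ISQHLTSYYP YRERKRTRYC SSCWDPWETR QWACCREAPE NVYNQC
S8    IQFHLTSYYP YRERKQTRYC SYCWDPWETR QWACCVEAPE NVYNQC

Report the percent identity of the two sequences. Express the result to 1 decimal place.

Mismatches occur at site 2 (S→Q), site 3 (Q→F), site 16 (R→Q), site 22 (S→Y), site 36 (R→V).
41 of the 46 sites match, so the percent identity is 41/46 × 100 = 89.1%.

89.1%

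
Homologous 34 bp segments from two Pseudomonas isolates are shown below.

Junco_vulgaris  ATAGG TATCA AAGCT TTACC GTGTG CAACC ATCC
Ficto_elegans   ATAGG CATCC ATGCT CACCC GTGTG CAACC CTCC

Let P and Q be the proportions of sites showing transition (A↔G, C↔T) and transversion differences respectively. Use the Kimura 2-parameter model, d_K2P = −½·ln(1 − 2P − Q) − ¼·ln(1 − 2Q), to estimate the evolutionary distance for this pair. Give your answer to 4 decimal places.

0.2408

The sequences differ at positions 6 (T/C, transition), 10 (A/C, transversion), 12 (A/T, transversion), 16 (T/C, transition), 17 (T/A, transversion), 18 (A/C, transversion), 31 (A/C, transversion).
Of the 7 differences, 2 transitions and 5 transversions over 34 sites: P = 2/34 = 0.058824, Q = 5/34 = 0.147059.
d = −0.5·ln(0.735293) − 0.25·ln(0.705882) = −0.5·(-0.307486) − 0.25·(-0.348307) = 0.2408.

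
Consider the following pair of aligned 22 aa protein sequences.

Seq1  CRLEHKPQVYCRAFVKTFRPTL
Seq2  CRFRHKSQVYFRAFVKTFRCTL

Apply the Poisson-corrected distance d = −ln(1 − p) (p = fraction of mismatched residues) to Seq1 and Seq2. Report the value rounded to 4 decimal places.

0.2578

The sequences differ at positions 3 (L/F), 4 (E/R), 7 (P/S), 11 (C/F), 20 (P/C).
p = 5/22 = 0.227273.
d = −ln(1 − 0.227273) = −ln(0.772727) = 0.2578.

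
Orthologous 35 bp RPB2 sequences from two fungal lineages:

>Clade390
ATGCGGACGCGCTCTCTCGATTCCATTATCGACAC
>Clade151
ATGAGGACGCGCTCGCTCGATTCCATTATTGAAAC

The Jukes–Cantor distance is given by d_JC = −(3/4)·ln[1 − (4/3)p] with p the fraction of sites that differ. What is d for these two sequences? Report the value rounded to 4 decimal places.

0.1240

The sequences differ at positions 4 (C/A), 15 (T/G), 30 (C/T), 33 (C/A).
p = 4/35 = 0.114286.
d = −0.75 · ln(1 − (4/3)·0.114286) = −0.75 · ln(0.847619) = −0.75 · (-0.165324) = 0.1240.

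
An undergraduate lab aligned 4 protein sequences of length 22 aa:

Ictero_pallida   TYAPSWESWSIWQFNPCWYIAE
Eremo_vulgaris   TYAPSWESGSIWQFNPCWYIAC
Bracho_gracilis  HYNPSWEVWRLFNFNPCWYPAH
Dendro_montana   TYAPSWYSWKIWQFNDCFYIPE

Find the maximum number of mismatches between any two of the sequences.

13

Pairwise Hamming distances:
  Ictero_pallida vs Eremo_vulgaris: 2
  Ictero_pallida vs Bracho_gracilis: 9
  Ictero_pallida vs Dendro_montana: 5
  Eremo_vulgaris vs Bracho_gracilis: 10
  Eremo_vulgaris vs Dendro_montana: 7
  Bracho_gracilis vs Dendro_montana: 13
The largest is 13, between Bracho_gracilis and Dendro_montana.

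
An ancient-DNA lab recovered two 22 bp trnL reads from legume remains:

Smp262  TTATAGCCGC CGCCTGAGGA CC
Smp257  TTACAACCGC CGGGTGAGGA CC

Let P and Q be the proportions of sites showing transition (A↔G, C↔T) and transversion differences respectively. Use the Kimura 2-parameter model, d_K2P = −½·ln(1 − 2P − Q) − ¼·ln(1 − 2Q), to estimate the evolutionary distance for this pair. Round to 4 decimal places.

Mismatches occur at site 4 (T→C, transition), site 6 (G→A, transition), site 13 (C→G, transversion), site 14 (C→G, transversion).
Of the 4 differences, 2 transitions and 2 transversions over 22 sites: P = 2/22 = 0.090909, Q = 2/22 = 0.090909.
d = −0.5·ln(0.727273) − 0.25·ln(0.818182) = −0.5·(-0.318453) − 0.25·(-0.200670) = 0.2094.

0.2094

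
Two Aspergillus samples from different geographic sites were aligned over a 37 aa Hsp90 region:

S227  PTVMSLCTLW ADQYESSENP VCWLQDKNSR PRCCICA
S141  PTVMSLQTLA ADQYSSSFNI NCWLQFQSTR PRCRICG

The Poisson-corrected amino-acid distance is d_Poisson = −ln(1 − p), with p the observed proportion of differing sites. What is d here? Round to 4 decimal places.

0.3920

The sequences differ at positions 7 (C/Q), 10 (W/A), 15 (E/S), 18 (E/F), 20 (P/I), 21 (V/N), 26 (D/F), 27 (K/Q), 28 (N/S), 29 (S/T), 34 (C/R), 37 (A/G).
p = 12/37 = 0.324324.
d = −ln(1 − 0.324324) = −ln(0.675676) = 0.3920.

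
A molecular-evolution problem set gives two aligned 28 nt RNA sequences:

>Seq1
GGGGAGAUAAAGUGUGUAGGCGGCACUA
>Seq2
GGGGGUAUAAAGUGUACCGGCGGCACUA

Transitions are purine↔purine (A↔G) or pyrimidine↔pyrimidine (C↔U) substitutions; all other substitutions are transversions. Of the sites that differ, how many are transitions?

The sequences differ at positions 5 (A/G, transition), 6 (G/U, transversion), 16 (G/A, transition), 17 (U/C, transition), 18 (A/C, transversion).
Of the 5 differences, 3 transitions and 2 transversions, so the answer is 3.

3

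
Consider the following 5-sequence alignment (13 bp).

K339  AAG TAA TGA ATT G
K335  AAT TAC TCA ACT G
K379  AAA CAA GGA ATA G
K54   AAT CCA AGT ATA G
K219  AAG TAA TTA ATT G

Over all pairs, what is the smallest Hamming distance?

Pairwise Hamming distances:
  K339 vs K335: 4
  K339 vs K379: 4
  K339 vs K54: 6
  K339 vs K219: 1
  K335 vs K379: 7
  K335 vs K54: 8
  K335 vs K219: 4
  K379 vs K54: 4
  K379 vs K219: 5
  K54 vs K219: 7
The smallest is 1, between K339 and K219.

1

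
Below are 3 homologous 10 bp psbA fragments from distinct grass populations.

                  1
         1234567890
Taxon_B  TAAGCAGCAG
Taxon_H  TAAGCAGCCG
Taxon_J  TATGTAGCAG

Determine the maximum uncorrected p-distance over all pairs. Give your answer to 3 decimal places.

Pairwise Hamming distances:
  Taxon_B vs Taxon_H: 1
  Taxon_B vs Taxon_J: 2
  Taxon_H vs Taxon_J: 3
The largest is 3 mismatches, between Taxon_H and Taxon_J; p = 3/10 = 0.300.

0.300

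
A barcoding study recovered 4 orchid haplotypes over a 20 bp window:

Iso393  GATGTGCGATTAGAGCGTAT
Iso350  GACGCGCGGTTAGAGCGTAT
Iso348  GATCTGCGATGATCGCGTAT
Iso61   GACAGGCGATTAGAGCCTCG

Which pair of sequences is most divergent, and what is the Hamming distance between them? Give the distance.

9

Pairwise Hamming distances:
  Iso393 vs Iso350: 3
  Iso393 vs Iso348: 4
  Iso393 vs Iso61: 6
  Iso350 vs Iso348: 7
  Iso350 vs Iso61: 6
  Iso348 vs Iso61: 9
The largest is 9, between Iso348 and Iso61.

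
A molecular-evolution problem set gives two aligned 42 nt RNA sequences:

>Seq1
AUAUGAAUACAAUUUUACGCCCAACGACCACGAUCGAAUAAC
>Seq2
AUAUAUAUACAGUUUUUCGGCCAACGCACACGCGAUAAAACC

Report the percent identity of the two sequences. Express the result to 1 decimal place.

Mismatches occur at site 5 (G/A), site 6 (A/U), site 12 (A/G), site 17 (A/U), site 20 (C/G), site 27 (A/C), site 28 (C/A), site 33 (A/C), site 34 (U/G), site 35 (C/A), site 36 (G/U), site 39 (U/A), site 41 (A/C).
29 of the 42 sites match, so the percent identity is 29/42 × 100 = 69.0%.

69.0%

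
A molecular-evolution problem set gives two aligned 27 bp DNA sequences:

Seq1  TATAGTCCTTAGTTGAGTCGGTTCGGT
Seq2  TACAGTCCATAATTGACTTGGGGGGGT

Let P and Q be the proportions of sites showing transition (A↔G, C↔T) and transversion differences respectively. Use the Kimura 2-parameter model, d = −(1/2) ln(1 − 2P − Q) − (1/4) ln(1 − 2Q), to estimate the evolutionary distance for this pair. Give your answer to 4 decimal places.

The sequences differ at positions 3 (T/C, transition), 9 (T/A, transversion), 12 (G/A, transition), 17 (G/C, transversion), 19 (C/T, transition), 22 (T/G, transversion), 23 (T/G, transversion), 24 (C/G, transversion).
Of the 8 differences, 3 transitions and 5 transversions over 27 sites: P = 3/27 = 0.111111, Q = 5/27 = 0.185185.
d = −0.5·ln(0.592593) − 0.25·ln(0.629630) = −0.5·(-0.523247) − 0.25·(-0.462623) = 0.3773.

0.3773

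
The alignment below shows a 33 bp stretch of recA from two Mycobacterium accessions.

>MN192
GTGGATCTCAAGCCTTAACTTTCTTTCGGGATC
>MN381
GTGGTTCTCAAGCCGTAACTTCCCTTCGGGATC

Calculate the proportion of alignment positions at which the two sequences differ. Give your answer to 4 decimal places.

0.1212

The sequences differ at positions 5 (A/T), 15 (T/G), 22 (T/C), 24 (T/C).
There are 4 differences over 33 sites, so p = 4/33 = 0.1212.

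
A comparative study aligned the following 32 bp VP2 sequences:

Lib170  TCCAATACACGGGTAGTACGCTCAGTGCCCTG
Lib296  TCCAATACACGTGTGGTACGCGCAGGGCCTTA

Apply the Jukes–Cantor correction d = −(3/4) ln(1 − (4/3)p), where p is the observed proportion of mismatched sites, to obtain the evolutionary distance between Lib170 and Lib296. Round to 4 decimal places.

The sequences differ at positions 12 (G/T), 15 (A/G), 22 (T/G), 26 (T/G), 30 (C/T), 32 (G/A).
p = 6/32 = 0.187500.
d = −0.75 · ln(1 − (4/3)·0.187500) = −0.75 · ln(0.750000) = −0.75 · (-0.287682) = 0.2158.

0.2158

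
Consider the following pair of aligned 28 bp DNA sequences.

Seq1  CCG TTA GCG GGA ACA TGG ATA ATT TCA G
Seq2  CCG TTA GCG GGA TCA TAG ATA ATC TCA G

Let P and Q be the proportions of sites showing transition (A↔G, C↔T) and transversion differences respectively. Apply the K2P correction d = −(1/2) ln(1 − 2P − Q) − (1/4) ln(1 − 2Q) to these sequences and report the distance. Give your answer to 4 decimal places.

0.1169

Differing sites — 13:A/T (Tv); 17:G/A (Ti); 24:T/C (Ti).
Of the 3 differences, 2 transitions and 1 transversion over 28 sites: P = 2/28 = 0.071429, Q = 1/28 = 0.035714.
d = −0.5·ln(0.821428) − 0.25·ln(0.928572) = −0.5·(-0.196711) − 0.25·(-0.074107) = 0.1169.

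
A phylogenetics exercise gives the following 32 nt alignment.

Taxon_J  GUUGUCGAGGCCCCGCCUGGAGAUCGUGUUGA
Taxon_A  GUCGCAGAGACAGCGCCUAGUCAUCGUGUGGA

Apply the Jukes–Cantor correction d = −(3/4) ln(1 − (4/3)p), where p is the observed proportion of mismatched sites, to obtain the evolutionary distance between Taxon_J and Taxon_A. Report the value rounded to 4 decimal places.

The sequences differ at positions 3 (U/C), 5 (U/C), 6 (C/A), 10 (G/A), 12 (C/A), 13 (C/G), 19 (G/A), 21 (A/U), 22 (G/C), 30 (U/G).
p = 10/32 = 0.312500.
d = −0.75 · ln(1 − (4/3)·0.312500) = −0.75 · ln(0.583333) = −0.75 · (-0.538997) = 0.4042.

0.4042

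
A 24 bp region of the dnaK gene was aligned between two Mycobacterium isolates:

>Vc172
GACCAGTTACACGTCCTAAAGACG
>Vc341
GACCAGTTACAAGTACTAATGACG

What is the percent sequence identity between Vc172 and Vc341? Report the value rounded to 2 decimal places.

The sequences differ at positions 12 (C/A), 15 (C/A), 20 (A/T).
21 of the 24 sites match, so the percent identity is 21/24 × 100 = 87.50%.

87.50%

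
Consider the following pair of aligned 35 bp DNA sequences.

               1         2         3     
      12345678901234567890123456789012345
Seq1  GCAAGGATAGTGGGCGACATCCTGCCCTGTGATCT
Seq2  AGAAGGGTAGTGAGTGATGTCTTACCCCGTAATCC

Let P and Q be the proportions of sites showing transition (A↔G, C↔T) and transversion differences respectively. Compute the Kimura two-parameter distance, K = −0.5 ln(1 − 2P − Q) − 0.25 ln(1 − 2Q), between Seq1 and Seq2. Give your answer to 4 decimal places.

0.5499

Differing sites — 1:G/A (Ti); 2:C/G (Tv); 7:A/G (Ti); 13:G/A (Ti); 15:C/T (Ti); 18:C/T (Ti); 19:A/G (Ti); 22:C/T (Ti); 24:G/A (Ti); 28:T/C (Ti); 31:G/A (Ti); 35:T/C (Ti).
Of the 12 differences, 11 transitions and 1 transversion over 35 sites: P = 11/35 = 0.314286, Q = 1/35 = 0.028571.
d = −0.5·ln(0.342857) − 0.25·ln(0.942858) = −0.5·(-1.070442) − 0.25·(-0.058840) = 0.5499.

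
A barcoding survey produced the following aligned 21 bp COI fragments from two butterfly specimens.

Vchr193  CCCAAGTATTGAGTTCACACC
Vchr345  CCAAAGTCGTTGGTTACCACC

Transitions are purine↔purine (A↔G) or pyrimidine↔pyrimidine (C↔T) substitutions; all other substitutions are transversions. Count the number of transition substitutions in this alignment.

1

Differing sites — 3:C/A (Tv); 8:A/C (Tv); 9:T/G (Tv); 11:G/T (Tv); 12:A/G (Ti); 16:C/A (Tv); 17:A/C (Tv).
Of the 7 differences, 1 transition and 6 transversions, so the answer is 1.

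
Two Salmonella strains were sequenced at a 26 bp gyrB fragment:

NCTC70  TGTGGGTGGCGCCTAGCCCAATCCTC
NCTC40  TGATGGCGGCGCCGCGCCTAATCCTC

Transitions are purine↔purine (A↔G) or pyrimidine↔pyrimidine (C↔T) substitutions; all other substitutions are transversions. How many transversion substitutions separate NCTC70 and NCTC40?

The sequences differ at positions 3 (T/A, transversion), 4 (G/T, transversion), 7 (T/C, transition), 14 (T/G, transversion), 15 (A/C, transversion), 19 (C/T, transition).
Of the 6 differences, 2 transitions and 4 transversions, so the answer is 4.

4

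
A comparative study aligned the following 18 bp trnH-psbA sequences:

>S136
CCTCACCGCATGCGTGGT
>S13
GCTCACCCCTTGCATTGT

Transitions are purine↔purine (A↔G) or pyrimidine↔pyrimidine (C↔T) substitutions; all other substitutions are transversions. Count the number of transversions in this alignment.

4

Mismatches occur at site 1 (C↔G, transversion), site 8 (G↔C, transversion), site 10 (A↔T, transversion), site 14 (G↔A, transition), site 16 (G↔T, transversion).
Of the 5 differences, 1 transition and 4 transversions, so the answer is 4.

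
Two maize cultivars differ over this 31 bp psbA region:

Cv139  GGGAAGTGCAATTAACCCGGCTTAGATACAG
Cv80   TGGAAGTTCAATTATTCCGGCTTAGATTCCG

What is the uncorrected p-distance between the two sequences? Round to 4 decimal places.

0.1935

Mismatches occur at site 1 (G/T), site 8 (G/T), site 15 (A/T), site 16 (C/T), site 28 (A/T), site 30 (A/C).
There are 6 differences over 31 sites, so p = 6/31 = 0.1935.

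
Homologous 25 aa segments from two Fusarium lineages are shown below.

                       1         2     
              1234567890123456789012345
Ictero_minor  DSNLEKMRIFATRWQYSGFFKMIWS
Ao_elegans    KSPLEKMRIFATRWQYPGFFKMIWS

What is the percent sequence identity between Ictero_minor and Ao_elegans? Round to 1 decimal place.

88.0%

Mismatches occur at site 1 (D→K), site 3 (N→P), site 17 (S→P).
22 of the 25 sites match, so the percent identity is 22/25 × 100 = 88.0%.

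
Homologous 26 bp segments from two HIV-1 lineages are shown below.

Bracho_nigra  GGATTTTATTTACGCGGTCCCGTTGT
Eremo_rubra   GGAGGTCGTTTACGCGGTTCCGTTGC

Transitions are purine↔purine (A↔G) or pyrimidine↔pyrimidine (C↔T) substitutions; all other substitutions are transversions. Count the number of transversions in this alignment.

2

Mismatches occur at site 4 (T↔G, transversion), site 5 (T↔G, transversion), site 7 (T↔C, transition), site 8 (A↔G, transition), site 19 (C↔T, transition), site 26 (T↔C, transition).
Of the 6 differences, 4 transitions and 2 transversions, so the answer is 2.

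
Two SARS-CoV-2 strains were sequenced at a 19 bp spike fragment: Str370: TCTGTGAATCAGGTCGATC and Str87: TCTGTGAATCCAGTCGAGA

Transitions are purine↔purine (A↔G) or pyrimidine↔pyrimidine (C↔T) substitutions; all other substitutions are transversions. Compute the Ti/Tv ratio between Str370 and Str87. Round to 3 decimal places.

Mismatches occur at site 11 (A/C, transversion), site 12 (G/A, transition), site 18 (T/G, transversion), site 19 (C/A, transversion).
Of the 4 differences, 1 transition and 3 transversions, so Ti/Tv = 1/3 = 0.333.

0.333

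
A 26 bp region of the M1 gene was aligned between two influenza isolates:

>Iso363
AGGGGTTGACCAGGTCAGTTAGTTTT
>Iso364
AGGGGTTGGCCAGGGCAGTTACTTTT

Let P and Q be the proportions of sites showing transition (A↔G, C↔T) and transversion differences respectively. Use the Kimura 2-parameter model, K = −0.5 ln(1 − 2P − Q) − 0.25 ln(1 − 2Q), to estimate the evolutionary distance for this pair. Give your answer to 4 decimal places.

Mismatches occur at site 9 (A↔G, transition), site 15 (T↔G, transversion), site 22 (G↔C, transversion).
Of the 3 differences, 1 transition and 2 transversions over 26 sites: P = 1/26 = 0.038462, Q = 2/26 = 0.076923.
d = −0.5·ln(0.846153) − 0.25·ln(0.846154) = −0.5·(-0.167055) − 0.25·(-0.167054) = 0.1253.

0.1253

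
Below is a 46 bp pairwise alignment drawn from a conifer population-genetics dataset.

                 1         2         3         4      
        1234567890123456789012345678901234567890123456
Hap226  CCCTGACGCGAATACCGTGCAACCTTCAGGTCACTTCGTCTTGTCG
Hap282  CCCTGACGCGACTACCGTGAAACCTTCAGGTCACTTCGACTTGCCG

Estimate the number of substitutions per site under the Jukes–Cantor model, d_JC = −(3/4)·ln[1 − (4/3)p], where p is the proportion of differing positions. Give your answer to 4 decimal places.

0.0924

The sequences differ at positions 12 (A/C), 20 (C/A), 39 (T/A), 44 (T/C).
p = 4/46 = 0.086957.
d = −0.75 · ln(1 − (4/3)·0.086957) = −0.75 · ln(0.884057) = −0.75 · (-0.123234) = 0.0924.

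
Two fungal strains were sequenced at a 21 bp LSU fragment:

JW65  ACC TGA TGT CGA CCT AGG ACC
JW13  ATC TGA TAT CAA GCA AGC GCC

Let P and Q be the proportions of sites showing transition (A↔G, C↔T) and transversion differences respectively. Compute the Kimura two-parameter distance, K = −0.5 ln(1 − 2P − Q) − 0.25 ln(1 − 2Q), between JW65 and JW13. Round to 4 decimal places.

0.4551

Differing sites — 2:C/T (Ti); 8:G/A (Ti); 11:G/A (Ti); 13:C/G (Tv); 15:T/A (Tv); 18:G/C (Tv); 19:A/G (Ti).
Of the 7 differences, 4 transitions and 3 transversions over 21 sites: P = 4/21 = 0.190476, Q = 3/21 = 0.142857.
d = −0.5·ln(0.476191) − 0.25·ln(0.714286) = −0.5·(-0.741936) − 0.25·(-0.336472) = 0.4551.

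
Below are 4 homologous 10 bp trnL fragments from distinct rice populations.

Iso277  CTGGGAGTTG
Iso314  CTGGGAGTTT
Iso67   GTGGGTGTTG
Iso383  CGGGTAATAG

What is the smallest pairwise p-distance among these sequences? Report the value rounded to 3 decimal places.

0.100

Pairwise Hamming distances:
  Iso277 vs Iso314: 1
  Iso277 vs Iso67: 2
  Iso277 vs Iso383: 4
  Iso314 vs Iso67: 3
  Iso314 vs Iso383: 5
  Iso67 vs Iso383: 6
The smallest is 1 mismatch, between Iso277 and Iso314; p = 1/10 = 0.100.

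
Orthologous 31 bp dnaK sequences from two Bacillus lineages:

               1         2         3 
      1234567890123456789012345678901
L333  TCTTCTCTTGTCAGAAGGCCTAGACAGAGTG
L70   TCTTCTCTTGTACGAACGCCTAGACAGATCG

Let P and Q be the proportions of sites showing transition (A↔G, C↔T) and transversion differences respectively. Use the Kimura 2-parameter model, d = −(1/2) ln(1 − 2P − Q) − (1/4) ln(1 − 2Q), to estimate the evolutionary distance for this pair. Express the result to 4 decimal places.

0.1822

Mismatches occur at site 12 (C/A, transversion), site 13 (A/C, transversion), site 17 (G/C, transversion), site 29 (G/T, transversion), site 30 (T/C, transition).
Of the 5 differences, 1 transition and 4 transversions over 31 sites: P = 1/31 = 0.032258, Q = 4/31 = 0.129032.
d = −0.5·ln(0.806452) − 0.25·ln(0.741936) = −0.5·(-0.215111) − 0.25·(-0.298492) = 0.1822.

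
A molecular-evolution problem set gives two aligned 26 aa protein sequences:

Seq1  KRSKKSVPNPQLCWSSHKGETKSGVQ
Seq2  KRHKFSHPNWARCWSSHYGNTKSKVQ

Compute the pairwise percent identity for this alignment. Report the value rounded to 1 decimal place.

Mismatches occur at site 3 (S↔H), site 5 (K↔F), site 7 (V↔H), site 10 (P↔W), site 11 (Q↔A), site 12 (L↔R), site 18 (K↔Y), site 20 (E↔N), site 24 (G↔K).
17 of the 26 sites match, so the percent identity is 17/26 × 100 = 65.4%.

65.4%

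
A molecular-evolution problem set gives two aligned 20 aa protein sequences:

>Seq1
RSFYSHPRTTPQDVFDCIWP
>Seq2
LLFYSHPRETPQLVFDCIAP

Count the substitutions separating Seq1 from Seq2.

Differing sites — 1:R/L; 2:S/L; 9:T/E; 13:D/L; 19:W/A.
That gives 5 mismatches out of 20 aligned sites, so the Hamming distance is 5.

5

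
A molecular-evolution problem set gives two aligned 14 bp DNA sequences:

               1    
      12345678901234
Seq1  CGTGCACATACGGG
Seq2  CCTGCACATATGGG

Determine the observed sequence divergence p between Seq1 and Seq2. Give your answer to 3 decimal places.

0.143

Mismatches occur at site 2 (G↔C), site 11 (C↔T).
There are 2 differences over 14 sites, so p = 2/14 = 0.143.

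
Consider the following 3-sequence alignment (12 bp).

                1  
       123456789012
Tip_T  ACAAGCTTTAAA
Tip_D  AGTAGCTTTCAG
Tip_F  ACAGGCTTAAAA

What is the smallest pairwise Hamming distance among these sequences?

Pairwise Hamming distances:
  Tip_T vs Tip_D: 4
  Tip_T vs Tip_F: 2
  Tip_D vs Tip_F: 6
The smallest is 2, between Tip_T and Tip_F.

2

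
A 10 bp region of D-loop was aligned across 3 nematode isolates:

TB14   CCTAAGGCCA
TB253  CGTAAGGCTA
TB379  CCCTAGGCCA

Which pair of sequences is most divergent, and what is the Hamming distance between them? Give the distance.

4

Pairwise Hamming distances:
  TB14 vs TB253: 2
  TB14 vs TB379: 2
  TB253 vs TB379: 4
The largest is 4, between TB253 and TB379.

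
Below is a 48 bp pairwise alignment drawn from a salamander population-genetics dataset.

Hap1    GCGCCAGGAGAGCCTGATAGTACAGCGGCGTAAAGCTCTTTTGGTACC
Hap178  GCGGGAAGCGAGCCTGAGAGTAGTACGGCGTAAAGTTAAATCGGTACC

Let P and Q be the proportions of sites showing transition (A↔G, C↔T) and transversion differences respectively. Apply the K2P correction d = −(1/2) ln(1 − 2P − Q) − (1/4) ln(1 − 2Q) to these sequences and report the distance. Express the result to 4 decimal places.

0.3361

Mismatches occur at site 4 (C/G, transversion), site 5 (C/G, transversion), site 7 (G/A, transition), site 9 (A/C, transversion), site 18 (T/G, transversion), site 23 (C/G, transversion), site 24 (A/T, transversion), site 25 (G/A, transition), site 36 (C/T, transition), site 38 (C/A, transversion), site 39 (T/A, transversion), site 40 (T/A, transversion), site 42 (T/C, transition).
Of the 13 differences, 4 transitions and 9 transversions over 48 sites: P = 4/48 = 0.083333, Q = 9/48 = 0.187500.
d = −0.5·ln(0.645834) − 0.25·ln(0.625000) = −0.5·(-0.437213) − 0.25·(-0.470004) = 0.3361.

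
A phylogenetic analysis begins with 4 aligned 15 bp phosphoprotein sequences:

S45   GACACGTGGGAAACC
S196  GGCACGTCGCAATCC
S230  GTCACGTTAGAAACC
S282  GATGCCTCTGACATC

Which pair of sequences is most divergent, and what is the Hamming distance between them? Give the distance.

9

Pairwise Hamming distances:
  S45 vs S196: 4
  S45 vs S230: 3
  S45 vs S282: 7
  S196 vs S230: 5
  S196 vs S282: 9
  S230 vs S282: 8
The largest is 9, between S196 and S282.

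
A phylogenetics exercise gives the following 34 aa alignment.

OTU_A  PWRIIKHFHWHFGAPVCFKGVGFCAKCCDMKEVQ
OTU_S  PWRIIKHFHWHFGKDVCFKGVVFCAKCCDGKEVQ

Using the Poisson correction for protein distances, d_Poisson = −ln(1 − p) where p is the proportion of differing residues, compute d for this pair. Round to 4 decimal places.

The sequences differ at positions 14 (A/K), 15 (P/D), 22 (G/V), 30 (M/G).
p = 4/34 = 0.117647.
d = −ln(1 − 0.117647) = −ln(0.882353) = 0.1252.

0.1252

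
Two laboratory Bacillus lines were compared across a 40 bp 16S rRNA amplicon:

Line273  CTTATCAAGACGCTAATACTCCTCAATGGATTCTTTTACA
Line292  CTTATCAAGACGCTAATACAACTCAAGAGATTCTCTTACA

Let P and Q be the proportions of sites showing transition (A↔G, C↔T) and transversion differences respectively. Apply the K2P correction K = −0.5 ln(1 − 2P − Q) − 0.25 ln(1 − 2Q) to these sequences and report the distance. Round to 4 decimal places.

The sequences differ at positions 20 (T/A, transversion), 21 (C/A, transversion), 27 (T/G, transversion), 28 (G/A, transition), 35 (T/C, transition).
Of the 5 differences, 2 transitions and 3 transversions over 40 sites: P = 2/40 = 0.050000, Q = 3/40 = 0.075000.
d = −0.5·ln(0.825000) − 0.25·ln(0.850000) = −0.5·(-0.192372) − 0.25·(-0.162519) = 0.1368.

0.1368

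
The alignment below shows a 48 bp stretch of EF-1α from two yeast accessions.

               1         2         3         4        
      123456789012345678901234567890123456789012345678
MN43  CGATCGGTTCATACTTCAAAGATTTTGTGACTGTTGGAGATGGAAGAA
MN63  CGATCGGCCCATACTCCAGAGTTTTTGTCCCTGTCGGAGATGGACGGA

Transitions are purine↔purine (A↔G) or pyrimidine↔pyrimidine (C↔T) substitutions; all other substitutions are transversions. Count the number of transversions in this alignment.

4

The sequences differ at positions 8 (T/C, transition), 9 (T/C, transition), 16 (T/C, transition), 19 (A/G, transition), 22 (A/T, transversion), 29 (G/C, transversion), 30 (A/C, transversion), 35 (T/C, transition), 45 (A/C, transversion), 47 (A/G, transition).
Of the 10 differences, 6 transitions and 4 transversions, so the answer is 4.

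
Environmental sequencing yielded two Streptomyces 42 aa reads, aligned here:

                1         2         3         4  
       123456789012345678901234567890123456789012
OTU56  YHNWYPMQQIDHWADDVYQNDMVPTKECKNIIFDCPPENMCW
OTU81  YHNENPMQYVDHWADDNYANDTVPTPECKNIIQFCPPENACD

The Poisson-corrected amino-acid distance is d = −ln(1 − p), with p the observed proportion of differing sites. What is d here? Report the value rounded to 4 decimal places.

0.3365

Mismatches occur at site 4 (W→E), site 5 (Y→N), site 9 (Q→Y), site 10 (I→V), site 17 (V→N), site 19 (Q→A), site 22 (M→T), site 26 (K→P), site 33 (F→Q), site 34 (D→F), site 40 (M→A), site 42 (W→D).
p = 12/42 = 0.285714.
d = −ln(1 − 0.285714) = −ln(0.714286) = 0.3365.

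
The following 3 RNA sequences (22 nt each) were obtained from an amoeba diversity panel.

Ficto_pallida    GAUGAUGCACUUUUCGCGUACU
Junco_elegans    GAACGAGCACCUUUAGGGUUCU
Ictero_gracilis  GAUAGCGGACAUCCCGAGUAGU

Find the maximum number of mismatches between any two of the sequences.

Pairwise Hamming distances:
  Ficto_pallida vs Junco_elegans: 8
  Ficto_pallida vs Ictero_gracilis: 9
  Junco_elegans vs Ictero_gracilis: 11
The largest is 11, between Junco_elegans and Ictero_gracilis.

11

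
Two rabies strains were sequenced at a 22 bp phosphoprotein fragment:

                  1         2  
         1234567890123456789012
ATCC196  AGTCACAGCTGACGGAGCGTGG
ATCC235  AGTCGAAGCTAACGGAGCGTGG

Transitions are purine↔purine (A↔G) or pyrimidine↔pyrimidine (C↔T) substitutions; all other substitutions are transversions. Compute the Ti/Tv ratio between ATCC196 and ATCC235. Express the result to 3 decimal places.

Mismatches occur at site 5 (A/G, transition), site 6 (C/A, transversion), site 11 (G/A, transition).
Of the 3 differences, 2 transitions and 1 transversion, so Ti/Tv = 2/1 = 2.000.

2.000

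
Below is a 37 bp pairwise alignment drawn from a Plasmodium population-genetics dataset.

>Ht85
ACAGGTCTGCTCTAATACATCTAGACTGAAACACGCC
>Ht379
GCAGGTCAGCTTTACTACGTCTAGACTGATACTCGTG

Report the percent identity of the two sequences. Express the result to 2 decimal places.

75.68%

Differing sites — 1:A/G; 8:T/A; 12:C/T; 15:A/C; 19:A/G; 30:A/T; 33:A/T; 36:C/T; 37:C/G.
28 of the 37 sites match, so the percent identity is 28/37 × 100 = 75.68%.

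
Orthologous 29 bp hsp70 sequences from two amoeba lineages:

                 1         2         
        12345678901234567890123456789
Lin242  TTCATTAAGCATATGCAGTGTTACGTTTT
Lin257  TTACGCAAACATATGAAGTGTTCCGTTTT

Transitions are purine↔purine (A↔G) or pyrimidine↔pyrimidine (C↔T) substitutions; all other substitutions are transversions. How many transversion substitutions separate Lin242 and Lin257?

Mismatches occur at site 3 (C↔A, transversion), site 4 (A↔C, transversion), site 5 (T↔G, transversion), site 6 (T↔C, transition), site 9 (G↔A, transition), site 16 (C↔A, transversion), site 23 (A↔C, transversion).
Of the 7 differences, 2 transitions and 5 transversions, so the answer is 5.

5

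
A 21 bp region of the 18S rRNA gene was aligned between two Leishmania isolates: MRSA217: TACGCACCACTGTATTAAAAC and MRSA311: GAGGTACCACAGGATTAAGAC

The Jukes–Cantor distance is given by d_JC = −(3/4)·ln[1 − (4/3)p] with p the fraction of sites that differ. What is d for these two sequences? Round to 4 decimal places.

0.3597

The sequences differ at positions 1 (T/G), 3 (C/G), 5 (C/T), 11 (T/A), 13 (T/G), 19 (A/G).
p = 6/21 = 0.285714.
d = −0.75 · ln(1 − (4/3)·0.285714) = −0.75 · ln(0.619048) = −0.75 · (-0.479572) = 0.3597.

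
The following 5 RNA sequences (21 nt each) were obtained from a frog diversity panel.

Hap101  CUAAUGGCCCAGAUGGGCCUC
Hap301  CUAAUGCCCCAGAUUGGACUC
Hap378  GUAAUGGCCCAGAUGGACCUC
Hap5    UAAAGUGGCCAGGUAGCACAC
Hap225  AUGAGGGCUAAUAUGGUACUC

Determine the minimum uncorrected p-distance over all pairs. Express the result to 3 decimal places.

0.095

Pairwise Hamming distances:
  Hap101 vs Hap301: 3
  Hap101 vs Hap378: 2
  Hap101 vs Hap5: 10
  Hap101 vs Hap225: 8
  Hap301 vs Hap378: 5
  Hap301 vs Hap5: 10
  Hap301 vs Hap225: 9
  Hap378 vs Hap5: 10
  Hap378 vs Hap225: 8
  Hap5 vs Hap225: 12
The smallest is 2 mismatches, between Hap101 and Hap378; p = 2/21 = 0.095.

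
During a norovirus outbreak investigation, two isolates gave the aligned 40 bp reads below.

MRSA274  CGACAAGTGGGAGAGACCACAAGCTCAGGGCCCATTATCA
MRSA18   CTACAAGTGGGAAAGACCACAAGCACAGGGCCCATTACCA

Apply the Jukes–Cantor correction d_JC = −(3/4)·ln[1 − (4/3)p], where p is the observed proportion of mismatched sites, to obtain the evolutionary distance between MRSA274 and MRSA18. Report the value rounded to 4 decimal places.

0.1073

The sequences differ at positions 2 (G/T), 13 (G/A), 25 (T/A), 38 (T/C).
p = 4/40 = 0.100000.
d = −0.75 · ln(1 − (4/3)·0.100000) = −0.75 · ln(0.866667) = −0.75 · (-0.143100) = 0.1073.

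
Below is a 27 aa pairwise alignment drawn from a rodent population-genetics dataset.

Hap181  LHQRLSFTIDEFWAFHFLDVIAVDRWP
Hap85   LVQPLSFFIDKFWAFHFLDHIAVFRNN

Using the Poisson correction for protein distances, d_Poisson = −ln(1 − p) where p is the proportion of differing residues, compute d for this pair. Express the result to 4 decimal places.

0.3514

Differing sites — 2:H/V; 4:R/P; 8:T/F; 11:E/K; 20:V/H; 24:D/F; 26:W/N; 27:P/N.
p = 8/27 = 0.296296.
d = −ln(1 − 0.296296) = −ln(0.703704) = 0.3514.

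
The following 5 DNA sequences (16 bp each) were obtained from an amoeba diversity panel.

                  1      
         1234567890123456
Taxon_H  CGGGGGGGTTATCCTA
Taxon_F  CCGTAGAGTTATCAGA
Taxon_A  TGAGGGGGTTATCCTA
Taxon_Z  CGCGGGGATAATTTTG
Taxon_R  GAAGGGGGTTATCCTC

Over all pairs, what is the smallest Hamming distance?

Pairwise Hamming distances:
  Taxon_H vs Taxon_F: 6
  Taxon_H vs Taxon_A: 2
  Taxon_H vs Taxon_Z: 6
  Taxon_H vs Taxon_R: 4
  Taxon_F vs Taxon_A: 8
  Taxon_F vs Taxon_Z: 11
  Taxon_F vs Taxon_R: 9
  Taxon_A vs Taxon_Z: 7
  Taxon_A vs Taxon_R: 3
  Taxon_Z vs Taxon_R: 8
The smallest is 2, between Taxon_H and Taxon_A.

2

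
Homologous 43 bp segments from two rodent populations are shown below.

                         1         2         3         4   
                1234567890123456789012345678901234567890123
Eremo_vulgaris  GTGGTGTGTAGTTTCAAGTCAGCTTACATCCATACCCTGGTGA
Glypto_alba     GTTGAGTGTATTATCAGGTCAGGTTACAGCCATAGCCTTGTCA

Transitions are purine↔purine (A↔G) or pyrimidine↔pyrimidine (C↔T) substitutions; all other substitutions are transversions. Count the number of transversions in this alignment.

9

Mismatches occur at site 3 (G→T, transversion), site 5 (T→A, transversion), site 11 (G→T, transversion), site 13 (T→A, transversion), site 17 (A→G, transition), site 23 (C→G, transversion), site 29 (T→G, transversion), site 35 (C→G, transversion), site 39 (G→T, transversion), site 42 (G→C, transversion).
Of the 10 differences, 1 transition and 9 transversions, so the answer is 9.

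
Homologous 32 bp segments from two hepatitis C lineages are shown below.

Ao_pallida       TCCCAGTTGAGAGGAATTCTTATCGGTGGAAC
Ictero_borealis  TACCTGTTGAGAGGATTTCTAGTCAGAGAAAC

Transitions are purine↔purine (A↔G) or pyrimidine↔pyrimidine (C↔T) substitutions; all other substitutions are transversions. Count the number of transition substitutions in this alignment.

3

The sequences differ at positions 2 (C/A, transversion), 5 (A/T, transversion), 16 (A/T, transversion), 21 (T/A, transversion), 22 (A/G, transition), 25 (G/A, transition), 27 (T/A, transversion), 29 (G/A, transition).
Of the 8 differences, 3 transitions and 5 transversions, so the answer is 3.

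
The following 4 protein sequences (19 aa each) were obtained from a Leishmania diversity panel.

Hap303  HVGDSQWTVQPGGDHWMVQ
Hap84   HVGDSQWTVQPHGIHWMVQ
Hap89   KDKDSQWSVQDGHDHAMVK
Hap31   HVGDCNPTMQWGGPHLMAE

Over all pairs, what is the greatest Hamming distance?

14

Pairwise Hamming distances:
  Hap303 vs Hap84: 2
  Hap303 vs Hap89: 8
  Hap303 vs Hap31: 9
  Hap84 vs Hap89: 10
  Hap84 vs Hap31: 10
  Hap89 vs Hap31: 14
The largest is 14, between Hap89 and Hap31.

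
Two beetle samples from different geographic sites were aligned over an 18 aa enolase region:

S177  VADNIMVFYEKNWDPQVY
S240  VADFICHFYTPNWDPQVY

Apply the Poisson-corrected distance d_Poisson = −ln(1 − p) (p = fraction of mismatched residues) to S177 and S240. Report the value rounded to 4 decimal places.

0.3254

Mismatches occur at site 4 (N/F), site 6 (M/C), site 7 (V/H), site 10 (E/T), site 11 (K/P).
p = 5/18 = 0.277778.
d = −ln(1 − 0.277778) = −ln(0.722222) = 0.3254.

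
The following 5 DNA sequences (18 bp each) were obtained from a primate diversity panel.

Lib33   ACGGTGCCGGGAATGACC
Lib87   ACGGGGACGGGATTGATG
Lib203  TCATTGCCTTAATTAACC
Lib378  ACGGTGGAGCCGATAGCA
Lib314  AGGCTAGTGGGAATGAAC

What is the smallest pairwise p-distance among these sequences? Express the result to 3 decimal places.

Pairwise Hamming distances:
  Lib33 vs Lib87: 5
  Lib33 vs Lib203: 8
  Lib33 vs Lib378: 8
  Lib33 vs Lib314: 6
  Lib87 vs Lib203: 11
  Lib87 vs Lib378: 11
  Lib87 vs Lib314: 9
  Lib203 vs Lib378: 12
  Lib203 vs Lib314: 13
  Lib378 vs Lib314: 11
The smallest is 5 mismatches, between Lib33 and Lib87; p = 5/18 = 0.278.

0.278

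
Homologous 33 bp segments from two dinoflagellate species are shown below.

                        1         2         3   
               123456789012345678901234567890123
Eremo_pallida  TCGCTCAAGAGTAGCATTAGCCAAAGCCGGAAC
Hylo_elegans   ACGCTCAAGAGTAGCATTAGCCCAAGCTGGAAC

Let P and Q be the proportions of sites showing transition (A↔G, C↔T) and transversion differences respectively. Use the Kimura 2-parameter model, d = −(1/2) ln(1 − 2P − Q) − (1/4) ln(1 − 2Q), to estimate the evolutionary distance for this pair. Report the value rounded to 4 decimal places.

0.0969

Differing sites — 1:T/A (Tv); 23:A/C (Tv); 28:C/T (Ti).
Of the 3 differences, 1 transition and 2 transversions over 33 sites: P = 1/33 = 0.030303, Q = 2/33 = 0.060606.
d = −0.5·ln(0.878788) − 0.25·ln(0.878788) = −0.5·(-0.129212) − 0.25·(-0.129212) = 0.0969.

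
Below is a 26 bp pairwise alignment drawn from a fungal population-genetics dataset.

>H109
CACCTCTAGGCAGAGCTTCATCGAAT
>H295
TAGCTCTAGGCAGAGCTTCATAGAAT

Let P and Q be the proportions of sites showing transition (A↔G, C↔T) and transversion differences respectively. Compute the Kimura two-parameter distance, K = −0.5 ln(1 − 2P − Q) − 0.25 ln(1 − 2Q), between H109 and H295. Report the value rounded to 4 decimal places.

0.1253

Differing sites — 1:C/T (Ti); 3:C/G (Tv); 22:C/A (Tv).
Of the 3 differences, 1 transition and 2 transversions over 26 sites: P = 1/26 = 0.038462, Q = 2/26 = 0.076923.
d = −0.5·ln(0.846153) − 0.25·ln(0.846154) = −0.5·(-0.167055) − 0.25·(-0.167054) = 0.1253.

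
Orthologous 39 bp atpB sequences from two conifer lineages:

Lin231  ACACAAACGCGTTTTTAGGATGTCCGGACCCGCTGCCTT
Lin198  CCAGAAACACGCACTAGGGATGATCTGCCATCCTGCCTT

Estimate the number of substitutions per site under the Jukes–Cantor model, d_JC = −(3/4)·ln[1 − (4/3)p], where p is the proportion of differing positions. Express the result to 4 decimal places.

0.5393

Differing sites — 1:A/C; 4:C/G; 9:G/A; 12:T/C; 13:T/A; 14:T/C; 16:T/A; 17:A/G; 23:T/A; 24:C/T; 26:G/T; 28:A/C; 30:C/A; 31:C/T; 32:G/C.
p = 15/39 = 0.384615.
d = −0.75 · ln(1 − (4/3)·0.384615) = −0.75 · ln(0.487180) = −0.75 · (-0.719122) = 0.5393.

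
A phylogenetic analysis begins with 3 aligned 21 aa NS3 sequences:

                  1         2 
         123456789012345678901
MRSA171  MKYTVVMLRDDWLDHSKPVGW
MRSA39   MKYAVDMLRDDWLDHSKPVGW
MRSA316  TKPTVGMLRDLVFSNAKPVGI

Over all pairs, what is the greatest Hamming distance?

Pairwise Hamming distances:
  MRSA171 vs MRSA39: 2
  MRSA171 vs MRSA316: 10
  MRSA39 vs MRSA316: 11
The largest is 11, between MRSA39 and MRSA316.

11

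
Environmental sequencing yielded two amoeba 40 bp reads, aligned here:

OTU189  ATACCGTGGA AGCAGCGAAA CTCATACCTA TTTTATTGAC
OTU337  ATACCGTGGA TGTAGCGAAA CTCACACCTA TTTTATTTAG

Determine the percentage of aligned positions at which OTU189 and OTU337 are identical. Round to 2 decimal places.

87.50%

Differing sites — 11:A/T; 13:C/T; 25:T/C; 38:G/T; 40:C/G.
35 of the 40 sites match, so the percent identity is 35/40 × 100 = 87.50%.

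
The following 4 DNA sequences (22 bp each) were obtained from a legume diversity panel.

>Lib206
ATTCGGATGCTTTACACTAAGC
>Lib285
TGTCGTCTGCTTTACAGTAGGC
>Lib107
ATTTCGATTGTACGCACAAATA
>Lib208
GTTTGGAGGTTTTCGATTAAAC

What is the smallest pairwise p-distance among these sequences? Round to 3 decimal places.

0.273

Pairwise Hamming distances:
  Lib206 vs Lib285: 6
  Lib206 vs Lib107: 10
  Lib206 vs Lib208: 8
  Lib285 vs Lib107: 16
  Lib285 vs Lib208: 12
  Lib107 vs Lib208: 13
The smallest is 6 mismatches, between Lib206 and Lib285; p = 6/22 = 0.273.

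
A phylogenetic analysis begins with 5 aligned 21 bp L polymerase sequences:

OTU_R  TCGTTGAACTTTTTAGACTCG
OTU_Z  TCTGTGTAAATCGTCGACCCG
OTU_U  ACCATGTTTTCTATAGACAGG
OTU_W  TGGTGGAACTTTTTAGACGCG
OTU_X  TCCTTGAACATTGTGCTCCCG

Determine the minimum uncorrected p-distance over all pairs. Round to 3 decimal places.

0.143

Pairwise Hamming distances:
  OTU_R vs OTU_Z: 9
  OTU_R vs OTU_U: 10
  OTU_R vs OTU_W: 3
  OTU_R vs OTU_X: 7
  OTU_Z vs OTU_U: 12
  OTU_Z vs OTU_W: 11
  OTU_Z vs OTU_X: 8
  OTU_U vs OTU_W: 12
  OTU_U vs OTU_X: 13
  OTU_W vs OTU_X: 9
The smallest is 3 mismatches, between OTU_R and OTU_W; p = 3/21 = 0.143.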